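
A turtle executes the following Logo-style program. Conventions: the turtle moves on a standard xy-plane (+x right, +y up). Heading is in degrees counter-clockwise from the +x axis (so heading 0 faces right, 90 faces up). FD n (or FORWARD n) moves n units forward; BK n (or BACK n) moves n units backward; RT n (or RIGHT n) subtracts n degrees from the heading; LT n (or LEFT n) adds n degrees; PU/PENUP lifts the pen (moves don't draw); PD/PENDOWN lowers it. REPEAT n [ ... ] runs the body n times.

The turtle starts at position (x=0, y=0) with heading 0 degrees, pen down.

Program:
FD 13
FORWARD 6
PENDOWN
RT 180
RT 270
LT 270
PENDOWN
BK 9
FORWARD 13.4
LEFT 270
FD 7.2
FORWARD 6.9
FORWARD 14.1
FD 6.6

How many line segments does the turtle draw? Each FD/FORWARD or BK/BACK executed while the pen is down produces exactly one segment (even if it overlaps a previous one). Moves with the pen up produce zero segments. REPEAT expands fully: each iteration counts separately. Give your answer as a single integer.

Executing turtle program step by step:
Start: pos=(0,0), heading=0, pen down
FD 13: (0,0) -> (13,0) [heading=0, draw]
FD 6: (13,0) -> (19,0) [heading=0, draw]
PD: pen down
RT 180: heading 0 -> 180
RT 270: heading 180 -> 270
LT 270: heading 270 -> 180
PD: pen down
BK 9: (19,0) -> (28,0) [heading=180, draw]
FD 13.4: (28,0) -> (14.6,0) [heading=180, draw]
LT 270: heading 180 -> 90
FD 7.2: (14.6,0) -> (14.6,7.2) [heading=90, draw]
FD 6.9: (14.6,7.2) -> (14.6,14.1) [heading=90, draw]
FD 14.1: (14.6,14.1) -> (14.6,28.2) [heading=90, draw]
FD 6.6: (14.6,28.2) -> (14.6,34.8) [heading=90, draw]
Final: pos=(14.6,34.8), heading=90, 8 segment(s) drawn
Segments drawn: 8

Answer: 8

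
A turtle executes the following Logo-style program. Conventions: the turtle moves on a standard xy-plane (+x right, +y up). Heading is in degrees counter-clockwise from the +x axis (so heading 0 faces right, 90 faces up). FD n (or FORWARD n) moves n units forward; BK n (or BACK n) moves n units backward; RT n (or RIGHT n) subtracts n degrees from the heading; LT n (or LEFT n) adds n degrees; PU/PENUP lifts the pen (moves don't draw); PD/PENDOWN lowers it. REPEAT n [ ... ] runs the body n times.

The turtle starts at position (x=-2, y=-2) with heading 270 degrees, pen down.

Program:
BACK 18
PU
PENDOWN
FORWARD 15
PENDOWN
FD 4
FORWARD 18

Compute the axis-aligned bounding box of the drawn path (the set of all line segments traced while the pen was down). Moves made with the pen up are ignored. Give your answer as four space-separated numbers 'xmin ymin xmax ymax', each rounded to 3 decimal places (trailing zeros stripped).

Answer: -2 -21 -2 16

Derivation:
Executing turtle program step by step:
Start: pos=(-2,-2), heading=270, pen down
BK 18: (-2,-2) -> (-2,16) [heading=270, draw]
PU: pen up
PD: pen down
FD 15: (-2,16) -> (-2,1) [heading=270, draw]
PD: pen down
FD 4: (-2,1) -> (-2,-3) [heading=270, draw]
FD 18: (-2,-3) -> (-2,-21) [heading=270, draw]
Final: pos=(-2,-21), heading=270, 4 segment(s) drawn

Segment endpoints: x in {-2, -2, -2, -2}, y in {-21, -3, -2, 1, 16}
xmin=-2, ymin=-21, xmax=-2, ymax=16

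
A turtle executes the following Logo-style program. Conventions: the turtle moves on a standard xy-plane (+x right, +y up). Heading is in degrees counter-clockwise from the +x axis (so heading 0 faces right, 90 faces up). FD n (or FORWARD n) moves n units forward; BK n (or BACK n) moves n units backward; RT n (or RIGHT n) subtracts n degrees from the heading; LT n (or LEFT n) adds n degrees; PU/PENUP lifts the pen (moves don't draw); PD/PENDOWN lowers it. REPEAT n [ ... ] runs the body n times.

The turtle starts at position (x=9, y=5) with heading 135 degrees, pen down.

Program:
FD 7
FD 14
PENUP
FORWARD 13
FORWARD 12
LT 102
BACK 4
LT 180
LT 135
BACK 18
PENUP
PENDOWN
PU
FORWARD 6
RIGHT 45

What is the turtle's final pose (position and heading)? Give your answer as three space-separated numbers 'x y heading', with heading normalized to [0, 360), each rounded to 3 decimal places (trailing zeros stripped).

Executing turtle program step by step:
Start: pos=(9,5), heading=135, pen down
FD 7: (9,5) -> (4.05,9.95) [heading=135, draw]
FD 14: (4.05,9.95) -> (-5.849,19.849) [heading=135, draw]
PU: pen up
FD 13: (-5.849,19.849) -> (-15.042,29.042) [heading=135, move]
FD 12: (-15.042,29.042) -> (-23.527,37.527) [heading=135, move]
LT 102: heading 135 -> 237
BK 4: (-23.527,37.527) -> (-21.348,40.882) [heading=237, move]
LT 180: heading 237 -> 57
LT 135: heading 57 -> 192
BK 18: (-21.348,40.882) -> (-3.742,44.624) [heading=192, move]
PU: pen up
PD: pen down
PU: pen up
FD 6: (-3.742,44.624) -> (-9.611,43.377) [heading=192, move]
RT 45: heading 192 -> 147
Final: pos=(-9.611,43.377), heading=147, 2 segment(s) drawn

Answer: -9.611 43.377 147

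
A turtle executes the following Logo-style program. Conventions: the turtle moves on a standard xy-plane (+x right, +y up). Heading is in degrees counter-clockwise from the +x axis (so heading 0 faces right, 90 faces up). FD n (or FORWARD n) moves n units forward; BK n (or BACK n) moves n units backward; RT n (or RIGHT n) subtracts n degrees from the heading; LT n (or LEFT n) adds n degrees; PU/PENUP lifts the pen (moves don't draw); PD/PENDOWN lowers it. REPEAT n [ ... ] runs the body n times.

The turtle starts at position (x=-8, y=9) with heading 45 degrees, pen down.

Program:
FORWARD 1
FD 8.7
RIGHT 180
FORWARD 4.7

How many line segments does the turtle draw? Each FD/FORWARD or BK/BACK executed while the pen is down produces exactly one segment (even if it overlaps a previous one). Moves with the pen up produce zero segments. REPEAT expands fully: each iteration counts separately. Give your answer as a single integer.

Executing turtle program step by step:
Start: pos=(-8,9), heading=45, pen down
FD 1: (-8,9) -> (-7.293,9.707) [heading=45, draw]
FD 8.7: (-7.293,9.707) -> (-1.141,15.859) [heading=45, draw]
RT 180: heading 45 -> 225
FD 4.7: (-1.141,15.859) -> (-4.464,12.536) [heading=225, draw]
Final: pos=(-4.464,12.536), heading=225, 3 segment(s) drawn
Segments drawn: 3

Answer: 3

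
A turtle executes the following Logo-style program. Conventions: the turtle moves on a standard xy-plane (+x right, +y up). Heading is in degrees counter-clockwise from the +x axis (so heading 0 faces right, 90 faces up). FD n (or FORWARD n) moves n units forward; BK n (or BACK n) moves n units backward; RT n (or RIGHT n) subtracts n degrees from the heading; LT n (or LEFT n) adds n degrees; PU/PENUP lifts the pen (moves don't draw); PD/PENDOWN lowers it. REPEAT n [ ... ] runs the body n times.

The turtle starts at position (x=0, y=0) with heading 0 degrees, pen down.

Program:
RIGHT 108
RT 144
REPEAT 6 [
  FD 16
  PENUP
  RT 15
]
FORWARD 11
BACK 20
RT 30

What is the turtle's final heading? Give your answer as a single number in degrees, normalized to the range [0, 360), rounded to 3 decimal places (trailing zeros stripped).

Executing turtle program step by step:
Start: pos=(0,0), heading=0, pen down
RT 108: heading 0 -> 252
RT 144: heading 252 -> 108
REPEAT 6 [
  -- iteration 1/6 --
  FD 16: (0,0) -> (-4.944,15.217) [heading=108, draw]
  PU: pen up
  RT 15: heading 108 -> 93
  -- iteration 2/6 --
  FD 16: (-4.944,15.217) -> (-5.782,31.195) [heading=93, move]
  PU: pen up
  RT 15: heading 93 -> 78
  -- iteration 3/6 --
  FD 16: (-5.782,31.195) -> (-2.455,46.845) [heading=78, move]
  PU: pen up
  RT 15: heading 78 -> 63
  -- iteration 4/6 --
  FD 16: (-2.455,46.845) -> (4.809,61.101) [heading=63, move]
  PU: pen up
  RT 15: heading 63 -> 48
  -- iteration 5/6 --
  FD 16: (4.809,61.101) -> (15.515,72.992) [heading=48, move]
  PU: pen up
  RT 15: heading 48 -> 33
  -- iteration 6/6 --
  FD 16: (15.515,72.992) -> (28.934,81.706) [heading=33, move]
  PU: pen up
  RT 15: heading 33 -> 18
]
FD 11: (28.934,81.706) -> (39.395,85.105) [heading=18, move]
BK 20: (39.395,85.105) -> (20.374,78.925) [heading=18, move]
RT 30: heading 18 -> 348
Final: pos=(20.374,78.925), heading=348, 1 segment(s) drawn

Answer: 348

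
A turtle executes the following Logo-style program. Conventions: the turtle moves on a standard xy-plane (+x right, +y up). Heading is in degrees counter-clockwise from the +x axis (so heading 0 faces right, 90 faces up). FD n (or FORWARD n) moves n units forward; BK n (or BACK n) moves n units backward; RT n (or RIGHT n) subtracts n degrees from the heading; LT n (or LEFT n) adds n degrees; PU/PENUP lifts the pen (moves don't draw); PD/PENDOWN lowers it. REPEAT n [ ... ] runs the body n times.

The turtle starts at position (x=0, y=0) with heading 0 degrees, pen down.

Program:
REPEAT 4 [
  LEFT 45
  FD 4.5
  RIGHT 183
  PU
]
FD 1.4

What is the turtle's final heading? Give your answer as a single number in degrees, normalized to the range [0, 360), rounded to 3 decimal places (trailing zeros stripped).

Answer: 168

Derivation:
Executing turtle program step by step:
Start: pos=(0,0), heading=0, pen down
REPEAT 4 [
  -- iteration 1/4 --
  LT 45: heading 0 -> 45
  FD 4.5: (0,0) -> (3.182,3.182) [heading=45, draw]
  RT 183: heading 45 -> 222
  PU: pen up
  -- iteration 2/4 --
  LT 45: heading 222 -> 267
  FD 4.5: (3.182,3.182) -> (2.946,-1.312) [heading=267, move]
  RT 183: heading 267 -> 84
  PU: pen up
  -- iteration 3/4 --
  LT 45: heading 84 -> 129
  FD 4.5: (2.946,-1.312) -> (0.115,2.185) [heading=129, move]
  RT 183: heading 129 -> 306
  PU: pen up
  -- iteration 4/4 --
  LT 45: heading 306 -> 351
  FD 4.5: (0.115,2.185) -> (4.559,1.481) [heading=351, move]
  RT 183: heading 351 -> 168
  PU: pen up
]
FD 1.4: (4.559,1.481) -> (3.19,1.772) [heading=168, move]
Final: pos=(3.19,1.772), heading=168, 1 segment(s) drawn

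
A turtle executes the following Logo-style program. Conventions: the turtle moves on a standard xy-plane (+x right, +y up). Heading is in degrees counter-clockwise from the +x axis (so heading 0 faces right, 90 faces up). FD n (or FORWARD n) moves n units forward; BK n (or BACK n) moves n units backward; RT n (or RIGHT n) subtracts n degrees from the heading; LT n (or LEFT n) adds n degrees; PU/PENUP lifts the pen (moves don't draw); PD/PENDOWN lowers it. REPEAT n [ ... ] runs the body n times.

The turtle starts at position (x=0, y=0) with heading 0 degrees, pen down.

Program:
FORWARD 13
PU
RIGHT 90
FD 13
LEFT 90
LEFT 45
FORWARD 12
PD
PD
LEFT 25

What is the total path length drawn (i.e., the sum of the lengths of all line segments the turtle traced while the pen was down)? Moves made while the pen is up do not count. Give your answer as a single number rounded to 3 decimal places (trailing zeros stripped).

Answer: 13

Derivation:
Executing turtle program step by step:
Start: pos=(0,0), heading=0, pen down
FD 13: (0,0) -> (13,0) [heading=0, draw]
PU: pen up
RT 90: heading 0 -> 270
FD 13: (13,0) -> (13,-13) [heading=270, move]
LT 90: heading 270 -> 0
LT 45: heading 0 -> 45
FD 12: (13,-13) -> (21.485,-4.515) [heading=45, move]
PD: pen down
PD: pen down
LT 25: heading 45 -> 70
Final: pos=(21.485,-4.515), heading=70, 1 segment(s) drawn

Segment lengths:
  seg 1: (0,0) -> (13,0), length = 13
Total = 13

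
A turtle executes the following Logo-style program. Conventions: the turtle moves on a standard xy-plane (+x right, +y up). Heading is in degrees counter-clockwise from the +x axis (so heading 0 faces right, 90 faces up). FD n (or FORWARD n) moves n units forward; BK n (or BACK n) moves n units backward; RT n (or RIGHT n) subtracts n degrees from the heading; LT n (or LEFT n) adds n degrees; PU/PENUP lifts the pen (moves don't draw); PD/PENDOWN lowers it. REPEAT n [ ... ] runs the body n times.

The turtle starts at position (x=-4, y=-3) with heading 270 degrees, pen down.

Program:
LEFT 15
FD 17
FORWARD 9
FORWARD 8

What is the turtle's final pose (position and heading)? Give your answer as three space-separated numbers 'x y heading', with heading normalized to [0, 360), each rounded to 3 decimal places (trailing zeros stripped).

Executing turtle program step by step:
Start: pos=(-4,-3), heading=270, pen down
LT 15: heading 270 -> 285
FD 17: (-4,-3) -> (0.4,-19.421) [heading=285, draw]
FD 9: (0.4,-19.421) -> (2.729,-28.114) [heading=285, draw]
FD 8: (2.729,-28.114) -> (4.8,-35.841) [heading=285, draw]
Final: pos=(4.8,-35.841), heading=285, 3 segment(s) drawn

Answer: 4.8 -35.841 285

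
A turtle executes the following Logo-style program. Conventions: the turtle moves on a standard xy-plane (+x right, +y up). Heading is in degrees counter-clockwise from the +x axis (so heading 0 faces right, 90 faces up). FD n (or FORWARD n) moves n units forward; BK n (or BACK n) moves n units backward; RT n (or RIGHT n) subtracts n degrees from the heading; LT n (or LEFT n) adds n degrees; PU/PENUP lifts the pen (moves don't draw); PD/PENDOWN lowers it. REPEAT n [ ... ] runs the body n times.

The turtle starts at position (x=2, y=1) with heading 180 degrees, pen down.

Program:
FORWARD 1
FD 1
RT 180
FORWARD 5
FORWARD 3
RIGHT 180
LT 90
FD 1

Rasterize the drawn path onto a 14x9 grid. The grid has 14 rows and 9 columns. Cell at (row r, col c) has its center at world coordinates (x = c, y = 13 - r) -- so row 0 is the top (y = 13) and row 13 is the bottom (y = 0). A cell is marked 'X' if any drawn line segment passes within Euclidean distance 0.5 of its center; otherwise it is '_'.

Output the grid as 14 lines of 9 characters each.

Answer: _________
_________
_________
_________
_________
_________
_________
_________
_________
_________
_________
_________
XXXXXXXXX
________X

Derivation:
Segment 0: (2,1) -> (1,1)
Segment 1: (1,1) -> (0,1)
Segment 2: (0,1) -> (5,1)
Segment 3: (5,1) -> (8,1)
Segment 4: (8,1) -> (8,0)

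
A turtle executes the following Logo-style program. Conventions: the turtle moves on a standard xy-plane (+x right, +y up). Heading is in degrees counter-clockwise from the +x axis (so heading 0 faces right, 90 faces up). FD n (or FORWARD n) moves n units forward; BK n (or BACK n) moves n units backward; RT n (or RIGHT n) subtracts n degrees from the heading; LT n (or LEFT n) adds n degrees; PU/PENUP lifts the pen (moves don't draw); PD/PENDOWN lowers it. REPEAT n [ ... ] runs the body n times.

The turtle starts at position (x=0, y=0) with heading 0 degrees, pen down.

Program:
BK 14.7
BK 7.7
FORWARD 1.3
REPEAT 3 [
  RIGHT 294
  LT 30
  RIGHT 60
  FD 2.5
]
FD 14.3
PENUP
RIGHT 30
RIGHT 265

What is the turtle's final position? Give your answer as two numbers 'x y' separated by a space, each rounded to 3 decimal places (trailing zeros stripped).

Executing turtle program step by step:
Start: pos=(0,0), heading=0, pen down
BK 14.7: (0,0) -> (-14.7,0) [heading=0, draw]
BK 7.7: (-14.7,0) -> (-22.4,0) [heading=0, draw]
FD 1.3: (-22.4,0) -> (-21.1,0) [heading=0, draw]
REPEAT 3 [
  -- iteration 1/3 --
  RT 294: heading 0 -> 66
  LT 30: heading 66 -> 96
  RT 60: heading 96 -> 36
  FD 2.5: (-21.1,0) -> (-19.077,1.469) [heading=36, draw]
  -- iteration 2/3 --
  RT 294: heading 36 -> 102
  LT 30: heading 102 -> 132
  RT 60: heading 132 -> 72
  FD 2.5: (-19.077,1.469) -> (-18.305,3.847) [heading=72, draw]
  -- iteration 3/3 --
  RT 294: heading 72 -> 138
  LT 30: heading 138 -> 168
  RT 60: heading 168 -> 108
  FD 2.5: (-18.305,3.847) -> (-19.077,6.225) [heading=108, draw]
]
FD 14.3: (-19.077,6.225) -> (-23.496,19.825) [heading=108, draw]
PU: pen up
RT 30: heading 108 -> 78
RT 265: heading 78 -> 173
Final: pos=(-23.496,19.825), heading=173, 7 segment(s) drawn

Answer: -23.496 19.825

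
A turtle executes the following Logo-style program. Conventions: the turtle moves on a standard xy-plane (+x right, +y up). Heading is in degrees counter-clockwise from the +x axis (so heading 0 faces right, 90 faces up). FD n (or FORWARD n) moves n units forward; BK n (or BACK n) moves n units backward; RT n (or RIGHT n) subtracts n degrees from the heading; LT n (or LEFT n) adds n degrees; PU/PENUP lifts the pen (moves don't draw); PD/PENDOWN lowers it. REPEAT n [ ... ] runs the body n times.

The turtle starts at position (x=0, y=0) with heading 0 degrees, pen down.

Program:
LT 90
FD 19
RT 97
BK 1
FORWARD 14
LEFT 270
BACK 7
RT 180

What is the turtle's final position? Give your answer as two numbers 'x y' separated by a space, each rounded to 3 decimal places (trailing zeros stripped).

Answer: 13.756 24.364

Derivation:
Executing turtle program step by step:
Start: pos=(0,0), heading=0, pen down
LT 90: heading 0 -> 90
FD 19: (0,0) -> (0,19) [heading=90, draw]
RT 97: heading 90 -> 353
BK 1: (0,19) -> (-0.993,19.122) [heading=353, draw]
FD 14: (-0.993,19.122) -> (12.903,17.416) [heading=353, draw]
LT 270: heading 353 -> 263
BK 7: (12.903,17.416) -> (13.756,24.364) [heading=263, draw]
RT 180: heading 263 -> 83
Final: pos=(13.756,24.364), heading=83, 4 segment(s) drawn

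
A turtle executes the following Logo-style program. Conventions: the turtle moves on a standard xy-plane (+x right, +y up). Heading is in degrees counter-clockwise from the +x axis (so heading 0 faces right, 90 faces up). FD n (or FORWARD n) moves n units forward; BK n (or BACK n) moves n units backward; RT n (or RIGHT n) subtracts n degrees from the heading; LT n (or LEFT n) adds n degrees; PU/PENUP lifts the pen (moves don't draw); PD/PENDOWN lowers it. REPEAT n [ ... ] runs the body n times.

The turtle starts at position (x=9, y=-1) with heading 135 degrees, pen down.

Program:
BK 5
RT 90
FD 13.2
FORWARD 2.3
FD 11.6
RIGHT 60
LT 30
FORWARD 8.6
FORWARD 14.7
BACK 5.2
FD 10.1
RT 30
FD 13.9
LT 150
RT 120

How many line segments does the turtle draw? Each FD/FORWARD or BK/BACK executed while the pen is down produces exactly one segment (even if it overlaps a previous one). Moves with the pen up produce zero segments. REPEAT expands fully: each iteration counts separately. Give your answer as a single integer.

Answer: 9

Derivation:
Executing turtle program step by step:
Start: pos=(9,-1), heading=135, pen down
BK 5: (9,-1) -> (12.536,-4.536) [heading=135, draw]
RT 90: heading 135 -> 45
FD 13.2: (12.536,-4.536) -> (21.869,4.798) [heading=45, draw]
FD 2.3: (21.869,4.798) -> (23.496,6.425) [heading=45, draw]
FD 11.6: (23.496,6.425) -> (31.698,14.627) [heading=45, draw]
RT 60: heading 45 -> 345
LT 30: heading 345 -> 15
FD 8.6: (31.698,14.627) -> (40.005,16.853) [heading=15, draw]
FD 14.7: (40.005,16.853) -> (54.204,20.658) [heading=15, draw]
BK 5.2: (54.204,20.658) -> (49.181,19.312) [heading=15, draw]
FD 10.1: (49.181,19.312) -> (58.937,21.926) [heading=15, draw]
RT 30: heading 15 -> 345
FD 13.9: (58.937,21.926) -> (72.364,18.328) [heading=345, draw]
LT 150: heading 345 -> 135
RT 120: heading 135 -> 15
Final: pos=(72.364,18.328), heading=15, 9 segment(s) drawn
Segments drawn: 9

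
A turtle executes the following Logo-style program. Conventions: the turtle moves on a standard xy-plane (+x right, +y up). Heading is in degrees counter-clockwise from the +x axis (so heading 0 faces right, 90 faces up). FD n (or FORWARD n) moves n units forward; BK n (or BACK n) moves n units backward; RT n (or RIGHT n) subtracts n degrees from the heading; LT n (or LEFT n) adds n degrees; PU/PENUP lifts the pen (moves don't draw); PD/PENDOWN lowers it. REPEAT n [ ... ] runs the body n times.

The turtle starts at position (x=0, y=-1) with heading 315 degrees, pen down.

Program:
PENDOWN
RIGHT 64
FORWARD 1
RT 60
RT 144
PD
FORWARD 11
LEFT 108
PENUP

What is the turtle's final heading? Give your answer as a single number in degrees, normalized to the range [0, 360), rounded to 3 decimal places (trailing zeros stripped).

Executing turtle program step by step:
Start: pos=(0,-1), heading=315, pen down
PD: pen down
RT 64: heading 315 -> 251
FD 1: (0,-1) -> (-0.326,-1.946) [heading=251, draw]
RT 60: heading 251 -> 191
RT 144: heading 191 -> 47
PD: pen down
FD 11: (-0.326,-1.946) -> (7.176,6.099) [heading=47, draw]
LT 108: heading 47 -> 155
PU: pen up
Final: pos=(7.176,6.099), heading=155, 2 segment(s) drawn

Answer: 155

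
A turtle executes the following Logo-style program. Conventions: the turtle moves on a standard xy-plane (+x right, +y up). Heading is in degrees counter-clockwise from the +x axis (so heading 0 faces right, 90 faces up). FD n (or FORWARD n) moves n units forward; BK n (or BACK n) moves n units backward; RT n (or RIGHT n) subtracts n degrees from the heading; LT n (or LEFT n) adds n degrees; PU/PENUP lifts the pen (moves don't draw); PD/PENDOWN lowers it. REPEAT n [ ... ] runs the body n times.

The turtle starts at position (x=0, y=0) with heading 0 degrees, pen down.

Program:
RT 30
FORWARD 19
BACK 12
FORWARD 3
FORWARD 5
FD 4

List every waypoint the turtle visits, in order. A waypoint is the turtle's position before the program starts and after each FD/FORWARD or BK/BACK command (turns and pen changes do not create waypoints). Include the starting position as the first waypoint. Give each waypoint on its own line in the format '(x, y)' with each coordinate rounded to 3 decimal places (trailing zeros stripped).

Executing turtle program step by step:
Start: pos=(0,0), heading=0, pen down
RT 30: heading 0 -> 330
FD 19: (0,0) -> (16.454,-9.5) [heading=330, draw]
BK 12: (16.454,-9.5) -> (6.062,-3.5) [heading=330, draw]
FD 3: (6.062,-3.5) -> (8.66,-5) [heading=330, draw]
FD 5: (8.66,-5) -> (12.99,-7.5) [heading=330, draw]
FD 4: (12.99,-7.5) -> (16.454,-9.5) [heading=330, draw]
Final: pos=(16.454,-9.5), heading=330, 5 segment(s) drawn
Waypoints (6 total):
(0, 0)
(16.454, -9.5)
(6.062, -3.5)
(8.66, -5)
(12.99, -7.5)
(16.454, -9.5)

Answer: (0, 0)
(16.454, -9.5)
(6.062, -3.5)
(8.66, -5)
(12.99, -7.5)
(16.454, -9.5)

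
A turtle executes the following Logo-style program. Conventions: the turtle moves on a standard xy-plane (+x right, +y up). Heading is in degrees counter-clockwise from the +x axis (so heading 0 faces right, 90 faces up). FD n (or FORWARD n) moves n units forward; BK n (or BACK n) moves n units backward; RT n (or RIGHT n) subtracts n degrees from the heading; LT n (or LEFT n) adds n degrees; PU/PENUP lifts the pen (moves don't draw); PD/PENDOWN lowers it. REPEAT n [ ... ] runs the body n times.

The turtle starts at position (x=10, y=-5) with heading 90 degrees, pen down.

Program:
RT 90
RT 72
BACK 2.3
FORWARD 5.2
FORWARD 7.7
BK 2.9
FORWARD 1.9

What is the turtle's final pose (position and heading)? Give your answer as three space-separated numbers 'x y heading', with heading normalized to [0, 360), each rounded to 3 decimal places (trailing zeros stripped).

Answer: 12.967 -14.13 288

Derivation:
Executing turtle program step by step:
Start: pos=(10,-5), heading=90, pen down
RT 90: heading 90 -> 0
RT 72: heading 0 -> 288
BK 2.3: (10,-5) -> (9.289,-2.813) [heading=288, draw]
FD 5.2: (9.289,-2.813) -> (10.896,-7.758) [heading=288, draw]
FD 7.7: (10.896,-7.758) -> (13.276,-15.081) [heading=288, draw]
BK 2.9: (13.276,-15.081) -> (12.379,-12.323) [heading=288, draw]
FD 1.9: (12.379,-12.323) -> (12.967,-14.13) [heading=288, draw]
Final: pos=(12.967,-14.13), heading=288, 5 segment(s) drawn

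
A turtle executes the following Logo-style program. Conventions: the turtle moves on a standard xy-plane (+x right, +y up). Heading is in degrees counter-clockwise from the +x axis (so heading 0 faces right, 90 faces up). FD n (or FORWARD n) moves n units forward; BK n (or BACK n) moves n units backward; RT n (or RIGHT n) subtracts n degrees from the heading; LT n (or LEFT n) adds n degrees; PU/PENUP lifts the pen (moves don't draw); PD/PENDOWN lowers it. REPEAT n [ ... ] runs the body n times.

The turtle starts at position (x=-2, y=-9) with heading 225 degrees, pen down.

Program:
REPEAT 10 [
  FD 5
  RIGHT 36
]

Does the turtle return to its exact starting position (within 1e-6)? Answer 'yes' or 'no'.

Executing turtle program step by step:
Start: pos=(-2,-9), heading=225, pen down
REPEAT 10 [
  -- iteration 1/10 --
  FD 5: (-2,-9) -> (-5.536,-12.536) [heading=225, draw]
  RT 36: heading 225 -> 189
  -- iteration 2/10 --
  FD 5: (-5.536,-12.536) -> (-10.474,-13.318) [heading=189, draw]
  RT 36: heading 189 -> 153
  -- iteration 3/10 --
  FD 5: (-10.474,-13.318) -> (-14.929,-11.048) [heading=153, draw]
  RT 36: heading 153 -> 117
  -- iteration 4/10 --
  FD 5: (-14.929,-11.048) -> (-17.199,-6.593) [heading=117, draw]
  RT 36: heading 117 -> 81
  -- iteration 5/10 --
  FD 5: (-17.199,-6.593) -> (-16.417,-1.654) [heading=81, draw]
  RT 36: heading 81 -> 45
  -- iteration 6/10 --
  FD 5: (-16.417,-1.654) -> (-12.881,1.881) [heading=45, draw]
  RT 36: heading 45 -> 9
  -- iteration 7/10 --
  FD 5: (-12.881,1.881) -> (-7.943,2.663) [heading=9, draw]
  RT 36: heading 9 -> 333
  -- iteration 8/10 --
  FD 5: (-7.943,2.663) -> (-3.488,0.393) [heading=333, draw]
  RT 36: heading 333 -> 297
  -- iteration 9/10 --
  FD 5: (-3.488,0.393) -> (-1.218,-4.062) [heading=297, draw]
  RT 36: heading 297 -> 261
  -- iteration 10/10 --
  FD 5: (-1.218,-4.062) -> (-2,-9) [heading=261, draw]
  RT 36: heading 261 -> 225
]
Final: pos=(-2,-9), heading=225, 10 segment(s) drawn

Start position: (-2, -9)
Final position: (-2, -9)
Distance = 0; < 1e-6 -> CLOSED

Answer: yes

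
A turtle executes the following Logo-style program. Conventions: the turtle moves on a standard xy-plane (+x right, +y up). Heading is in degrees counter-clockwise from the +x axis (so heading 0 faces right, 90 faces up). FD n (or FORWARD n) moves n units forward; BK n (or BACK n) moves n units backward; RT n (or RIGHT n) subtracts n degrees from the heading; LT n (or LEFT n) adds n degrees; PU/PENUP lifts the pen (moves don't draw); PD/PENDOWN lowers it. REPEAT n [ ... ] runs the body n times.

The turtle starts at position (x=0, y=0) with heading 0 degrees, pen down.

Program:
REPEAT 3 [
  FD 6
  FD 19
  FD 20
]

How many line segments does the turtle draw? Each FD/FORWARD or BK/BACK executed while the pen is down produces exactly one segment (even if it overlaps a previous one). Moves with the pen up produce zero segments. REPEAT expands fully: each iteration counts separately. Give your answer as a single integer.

Answer: 9

Derivation:
Executing turtle program step by step:
Start: pos=(0,0), heading=0, pen down
REPEAT 3 [
  -- iteration 1/3 --
  FD 6: (0,0) -> (6,0) [heading=0, draw]
  FD 19: (6,0) -> (25,0) [heading=0, draw]
  FD 20: (25,0) -> (45,0) [heading=0, draw]
  -- iteration 2/3 --
  FD 6: (45,0) -> (51,0) [heading=0, draw]
  FD 19: (51,0) -> (70,0) [heading=0, draw]
  FD 20: (70,0) -> (90,0) [heading=0, draw]
  -- iteration 3/3 --
  FD 6: (90,0) -> (96,0) [heading=0, draw]
  FD 19: (96,0) -> (115,0) [heading=0, draw]
  FD 20: (115,0) -> (135,0) [heading=0, draw]
]
Final: pos=(135,0), heading=0, 9 segment(s) drawn
Segments drawn: 9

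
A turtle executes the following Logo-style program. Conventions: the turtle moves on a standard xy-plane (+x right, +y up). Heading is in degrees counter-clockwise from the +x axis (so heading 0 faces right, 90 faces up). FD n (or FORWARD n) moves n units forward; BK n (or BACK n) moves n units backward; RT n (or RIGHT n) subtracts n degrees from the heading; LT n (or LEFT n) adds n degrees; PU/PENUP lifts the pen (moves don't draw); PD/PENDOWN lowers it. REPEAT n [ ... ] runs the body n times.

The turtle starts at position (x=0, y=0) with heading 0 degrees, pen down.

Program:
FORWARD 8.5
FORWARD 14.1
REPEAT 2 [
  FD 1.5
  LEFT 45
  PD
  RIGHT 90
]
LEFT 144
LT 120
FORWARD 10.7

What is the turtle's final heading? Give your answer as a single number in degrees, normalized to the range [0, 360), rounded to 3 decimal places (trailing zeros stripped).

Executing turtle program step by step:
Start: pos=(0,0), heading=0, pen down
FD 8.5: (0,0) -> (8.5,0) [heading=0, draw]
FD 14.1: (8.5,0) -> (22.6,0) [heading=0, draw]
REPEAT 2 [
  -- iteration 1/2 --
  FD 1.5: (22.6,0) -> (24.1,0) [heading=0, draw]
  LT 45: heading 0 -> 45
  PD: pen down
  RT 90: heading 45 -> 315
  -- iteration 2/2 --
  FD 1.5: (24.1,0) -> (25.161,-1.061) [heading=315, draw]
  LT 45: heading 315 -> 0
  PD: pen down
  RT 90: heading 0 -> 270
]
LT 144: heading 270 -> 54
LT 120: heading 54 -> 174
FD 10.7: (25.161,-1.061) -> (14.519,0.058) [heading=174, draw]
Final: pos=(14.519,0.058), heading=174, 5 segment(s) drawn

Answer: 174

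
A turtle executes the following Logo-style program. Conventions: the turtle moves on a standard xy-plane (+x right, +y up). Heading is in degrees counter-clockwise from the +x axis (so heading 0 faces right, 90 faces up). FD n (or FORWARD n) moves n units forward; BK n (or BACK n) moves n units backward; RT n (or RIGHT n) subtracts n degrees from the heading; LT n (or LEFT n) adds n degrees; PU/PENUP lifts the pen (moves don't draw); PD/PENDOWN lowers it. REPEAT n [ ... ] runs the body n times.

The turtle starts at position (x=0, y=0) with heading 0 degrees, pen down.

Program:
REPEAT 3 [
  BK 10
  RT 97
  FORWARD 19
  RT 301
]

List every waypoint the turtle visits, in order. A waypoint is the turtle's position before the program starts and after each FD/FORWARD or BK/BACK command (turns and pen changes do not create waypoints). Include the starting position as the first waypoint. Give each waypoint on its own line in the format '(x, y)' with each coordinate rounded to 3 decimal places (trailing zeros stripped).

Executing turtle program step by step:
Start: pos=(0,0), heading=0, pen down
REPEAT 3 [
  -- iteration 1/3 --
  BK 10: (0,0) -> (-10,0) [heading=0, draw]
  RT 97: heading 0 -> 263
  FD 19: (-10,0) -> (-12.316,-18.858) [heading=263, draw]
  RT 301: heading 263 -> 322
  -- iteration 2/3 --
  BK 10: (-12.316,-18.858) -> (-20.196,-12.702) [heading=322, draw]
  RT 97: heading 322 -> 225
  FD 19: (-20.196,-12.702) -> (-33.631,-26.137) [heading=225, draw]
  RT 301: heading 225 -> 284
  -- iteration 3/3 --
  BK 10: (-33.631,-26.137) -> (-36.05,-16.434) [heading=284, draw]
  RT 97: heading 284 -> 187
  FD 19: (-36.05,-16.434) -> (-54.908,-18.749) [heading=187, draw]
  RT 301: heading 187 -> 246
]
Final: pos=(-54.908,-18.749), heading=246, 6 segment(s) drawn
Waypoints (7 total):
(0, 0)
(-10, 0)
(-12.316, -18.858)
(-20.196, -12.702)
(-33.631, -26.137)
(-36.05, -16.434)
(-54.908, -18.749)

Answer: (0, 0)
(-10, 0)
(-12.316, -18.858)
(-20.196, -12.702)
(-33.631, -26.137)
(-36.05, -16.434)
(-54.908, -18.749)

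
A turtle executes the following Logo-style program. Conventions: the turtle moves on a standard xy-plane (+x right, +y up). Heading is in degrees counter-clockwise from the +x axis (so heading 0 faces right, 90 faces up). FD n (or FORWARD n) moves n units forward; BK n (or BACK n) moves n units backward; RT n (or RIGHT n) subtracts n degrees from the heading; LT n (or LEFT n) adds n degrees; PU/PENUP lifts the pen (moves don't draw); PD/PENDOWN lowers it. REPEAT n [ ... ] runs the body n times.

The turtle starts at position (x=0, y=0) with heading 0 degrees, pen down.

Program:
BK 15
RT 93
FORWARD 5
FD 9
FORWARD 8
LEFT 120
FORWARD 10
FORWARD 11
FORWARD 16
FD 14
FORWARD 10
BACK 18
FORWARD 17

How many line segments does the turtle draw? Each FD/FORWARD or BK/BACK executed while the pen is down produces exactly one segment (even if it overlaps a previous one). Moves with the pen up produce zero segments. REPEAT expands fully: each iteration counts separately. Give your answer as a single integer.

Answer: 11

Derivation:
Executing turtle program step by step:
Start: pos=(0,0), heading=0, pen down
BK 15: (0,0) -> (-15,0) [heading=0, draw]
RT 93: heading 0 -> 267
FD 5: (-15,0) -> (-15.262,-4.993) [heading=267, draw]
FD 9: (-15.262,-4.993) -> (-15.733,-13.981) [heading=267, draw]
FD 8: (-15.733,-13.981) -> (-16.151,-21.97) [heading=267, draw]
LT 120: heading 267 -> 27
FD 10: (-16.151,-21.97) -> (-7.241,-17.43) [heading=27, draw]
FD 11: (-7.241,-17.43) -> (2.56,-12.436) [heading=27, draw]
FD 16: (2.56,-12.436) -> (16.816,-5.172) [heading=27, draw]
FD 14: (16.816,-5.172) -> (29.29,1.184) [heading=27, draw]
FD 10: (29.29,1.184) -> (38.2,5.724) [heading=27, draw]
BK 18: (38.2,5.724) -> (22.162,-2.448) [heading=27, draw]
FD 17: (22.162,-2.448) -> (37.309,5.27) [heading=27, draw]
Final: pos=(37.309,5.27), heading=27, 11 segment(s) drawn
Segments drawn: 11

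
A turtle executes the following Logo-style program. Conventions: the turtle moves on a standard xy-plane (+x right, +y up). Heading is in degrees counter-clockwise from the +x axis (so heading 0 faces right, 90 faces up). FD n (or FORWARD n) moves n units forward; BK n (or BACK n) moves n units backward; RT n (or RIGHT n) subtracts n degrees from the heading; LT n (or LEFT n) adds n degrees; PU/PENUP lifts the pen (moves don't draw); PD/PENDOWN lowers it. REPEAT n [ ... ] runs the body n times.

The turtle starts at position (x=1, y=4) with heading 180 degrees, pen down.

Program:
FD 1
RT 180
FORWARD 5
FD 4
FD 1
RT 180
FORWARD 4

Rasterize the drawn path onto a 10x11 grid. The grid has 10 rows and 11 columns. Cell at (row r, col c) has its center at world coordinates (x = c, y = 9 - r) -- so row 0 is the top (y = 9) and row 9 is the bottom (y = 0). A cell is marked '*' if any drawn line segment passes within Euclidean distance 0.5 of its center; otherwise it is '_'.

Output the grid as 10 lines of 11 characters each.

Segment 0: (1,4) -> (0,4)
Segment 1: (0,4) -> (5,4)
Segment 2: (5,4) -> (9,4)
Segment 3: (9,4) -> (10,4)
Segment 4: (10,4) -> (6,4)

Answer: ___________
___________
___________
___________
___________
***********
___________
___________
___________
___________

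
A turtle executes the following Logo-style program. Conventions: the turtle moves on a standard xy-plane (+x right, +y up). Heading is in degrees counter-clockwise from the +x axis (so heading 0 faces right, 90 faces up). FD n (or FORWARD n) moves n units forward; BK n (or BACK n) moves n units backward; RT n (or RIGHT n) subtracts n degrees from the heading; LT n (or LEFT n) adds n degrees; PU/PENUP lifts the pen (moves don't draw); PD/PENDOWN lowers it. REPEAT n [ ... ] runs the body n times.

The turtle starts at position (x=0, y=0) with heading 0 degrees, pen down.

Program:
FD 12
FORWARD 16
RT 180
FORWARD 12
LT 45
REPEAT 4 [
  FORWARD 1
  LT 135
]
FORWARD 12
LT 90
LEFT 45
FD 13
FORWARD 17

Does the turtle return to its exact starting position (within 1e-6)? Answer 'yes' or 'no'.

Executing turtle program step by step:
Start: pos=(0,0), heading=0, pen down
FD 12: (0,0) -> (12,0) [heading=0, draw]
FD 16: (12,0) -> (28,0) [heading=0, draw]
RT 180: heading 0 -> 180
FD 12: (28,0) -> (16,0) [heading=180, draw]
LT 45: heading 180 -> 225
REPEAT 4 [
  -- iteration 1/4 --
  FD 1: (16,0) -> (15.293,-0.707) [heading=225, draw]
  LT 135: heading 225 -> 0
  -- iteration 2/4 --
  FD 1: (15.293,-0.707) -> (16.293,-0.707) [heading=0, draw]
  LT 135: heading 0 -> 135
  -- iteration 3/4 --
  FD 1: (16.293,-0.707) -> (15.586,0) [heading=135, draw]
  LT 135: heading 135 -> 270
  -- iteration 4/4 --
  FD 1: (15.586,0) -> (15.586,-1) [heading=270, draw]
  LT 135: heading 270 -> 45
]
FD 12: (15.586,-1) -> (24.071,7.485) [heading=45, draw]
LT 90: heading 45 -> 135
LT 45: heading 135 -> 180
FD 13: (24.071,7.485) -> (11.071,7.485) [heading=180, draw]
FD 17: (11.071,7.485) -> (-5.929,7.485) [heading=180, draw]
Final: pos=(-5.929,7.485), heading=180, 10 segment(s) drawn

Start position: (0, 0)
Final position: (-5.929, 7.485)
Distance = 9.549; >= 1e-6 -> NOT closed

Answer: no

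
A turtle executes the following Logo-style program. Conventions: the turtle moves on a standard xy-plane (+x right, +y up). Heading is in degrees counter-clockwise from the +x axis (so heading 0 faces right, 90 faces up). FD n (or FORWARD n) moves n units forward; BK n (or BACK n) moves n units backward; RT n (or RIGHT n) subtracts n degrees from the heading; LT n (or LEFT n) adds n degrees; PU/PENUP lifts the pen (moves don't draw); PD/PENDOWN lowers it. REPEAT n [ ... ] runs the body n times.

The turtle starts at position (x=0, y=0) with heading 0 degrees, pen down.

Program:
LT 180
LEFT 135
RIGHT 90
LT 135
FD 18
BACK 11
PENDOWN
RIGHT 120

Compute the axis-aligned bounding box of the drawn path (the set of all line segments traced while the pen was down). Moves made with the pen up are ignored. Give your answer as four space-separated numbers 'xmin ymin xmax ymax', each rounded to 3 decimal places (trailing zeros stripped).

Executing turtle program step by step:
Start: pos=(0,0), heading=0, pen down
LT 180: heading 0 -> 180
LT 135: heading 180 -> 315
RT 90: heading 315 -> 225
LT 135: heading 225 -> 0
FD 18: (0,0) -> (18,0) [heading=0, draw]
BK 11: (18,0) -> (7,0) [heading=0, draw]
PD: pen down
RT 120: heading 0 -> 240
Final: pos=(7,0), heading=240, 2 segment(s) drawn

Segment endpoints: x in {0, 7, 18}, y in {0, 0, 0}
xmin=0, ymin=0, xmax=18, ymax=0

Answer: 0 0 18 0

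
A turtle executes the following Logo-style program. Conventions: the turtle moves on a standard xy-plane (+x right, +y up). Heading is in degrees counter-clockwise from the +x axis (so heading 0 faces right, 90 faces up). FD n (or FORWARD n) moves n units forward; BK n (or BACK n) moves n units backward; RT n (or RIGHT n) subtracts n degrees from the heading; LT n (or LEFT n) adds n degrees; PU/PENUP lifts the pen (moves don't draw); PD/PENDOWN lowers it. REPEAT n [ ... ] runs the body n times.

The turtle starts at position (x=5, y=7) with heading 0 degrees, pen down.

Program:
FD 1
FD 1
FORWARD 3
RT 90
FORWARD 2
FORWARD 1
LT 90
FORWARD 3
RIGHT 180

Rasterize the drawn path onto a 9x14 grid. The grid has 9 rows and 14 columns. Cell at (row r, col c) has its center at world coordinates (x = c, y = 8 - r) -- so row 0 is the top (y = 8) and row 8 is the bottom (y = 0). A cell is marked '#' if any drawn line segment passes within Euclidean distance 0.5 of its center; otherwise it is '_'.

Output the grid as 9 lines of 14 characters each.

Segment 0: (5,7) -> (6,7)
Segment 1: (6,7) -> (7,7)
Segment 2: (7,7) -> (10,7)
Segment 3: (10,7) -> (10,5)
Segment 4: (10,5) -> (10,4)
Segment 5: (10,4) -> (13,4)

Answer: ______________
_____######___
__________#___
__________#___
__________####
______________
______________
______________
______________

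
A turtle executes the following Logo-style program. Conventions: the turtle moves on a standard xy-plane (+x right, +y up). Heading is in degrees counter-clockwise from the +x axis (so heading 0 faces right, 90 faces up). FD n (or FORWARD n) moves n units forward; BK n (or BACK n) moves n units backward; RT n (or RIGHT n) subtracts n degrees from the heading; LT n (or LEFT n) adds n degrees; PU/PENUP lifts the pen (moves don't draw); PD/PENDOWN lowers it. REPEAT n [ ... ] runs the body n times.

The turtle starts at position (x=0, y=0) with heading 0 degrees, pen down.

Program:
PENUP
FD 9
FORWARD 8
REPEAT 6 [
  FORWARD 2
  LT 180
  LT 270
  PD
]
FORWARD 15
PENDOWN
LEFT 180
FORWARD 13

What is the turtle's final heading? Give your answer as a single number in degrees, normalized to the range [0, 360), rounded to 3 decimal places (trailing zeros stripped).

Answer: 0

Derivation:
Executing turtle program step by step:
Start: pos=(0,0), heading=0, pen down
PU: pen up
FD 9: (0,0) -> (9,0) [heading=0, move]
FD 8: (9,0) -> (17,0) [heading=0, move]
REPEAT 6 [
  -- iteration 1/6 --
  FD 2: (17,0) -> (19,0) [heading=0, move]
  LT 180: heading 0 -> 180
  LT 270: heading 180 -> 90
  PD: pen down
  -- iteration 2/6 --
  FD 2: (19,0) -> (19,2) [heading=90, draw]
  LT 180: heading 90 -> 270
  LT 270: heading 270 -> 180
  PD: pen down
  -- iteration 3/6 --
  FD 2: (19,2) -> (17,2) [heading=180, draw]
  LT 180: heading 180 -> 0
  LT 270: heading 0 -> 270
  PD: pen down
  -- iteration 4/6 --
  FD 2: (17,2) -> (17,0) [heading=270, draw]
  LT 180: heading 270 -> 90
  LT 270: heading 90 -> 0
  PD: pen down
  -- iteration 5/6 --
  FD 2: (17,0) -> (19,0) [heading=0, draw]
  LT 180: heading 0 -> 180
  LT 270: heading 180 -> 90
  PD: pen down
  -- iteration 6/6 --
  FD 2: (19,0) -> (19,2) [heading=90, draw]
  LT 180: heading 90 -> 270
  LT 270: heading 270 -> 180
  PD: pen down
]
FD 15: (19,2) -> (4,2) [heading=180, draw]
PD: pen down
LT 180: heading 180 -> 0
FD 13: (4,2) -> (17,2) [heading=0, draw]
Final: pos=(17,2), heading=0, 7 segment(s) drawn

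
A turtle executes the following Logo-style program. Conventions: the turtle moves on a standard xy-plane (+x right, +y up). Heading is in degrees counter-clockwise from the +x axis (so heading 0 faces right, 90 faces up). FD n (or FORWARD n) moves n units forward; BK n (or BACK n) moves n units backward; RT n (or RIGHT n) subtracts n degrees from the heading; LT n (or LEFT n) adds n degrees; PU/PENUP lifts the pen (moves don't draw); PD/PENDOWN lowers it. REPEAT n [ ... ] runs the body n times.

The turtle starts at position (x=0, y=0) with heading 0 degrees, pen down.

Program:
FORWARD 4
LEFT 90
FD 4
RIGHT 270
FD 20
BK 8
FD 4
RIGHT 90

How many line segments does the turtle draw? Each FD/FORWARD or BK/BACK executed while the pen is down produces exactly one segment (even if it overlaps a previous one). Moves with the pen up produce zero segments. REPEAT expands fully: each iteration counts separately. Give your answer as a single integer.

Executing turtle program step by step:
Start: pos=(0,0), heading=0, pen down
FD 4: (0,0) -> (4,0) [heading=0, draw]
LT 90: heading 0 -> 90
FD 4: (4,0) -> (4,4) [heading=90, draw]
RT 270: heading 90 -> 180
FD 20: (4,4) -> (-16,4) [heading=180, draw]
BK 8: (-16,4) -> (-8,4) [heading=180, draw]
FD 4: (-8,4) -> (-12,4) [heading=180, draw]
RT 90: heading 180 -> 90
Final: pos=(-12,4), heading=90, 5 segment(s) drawn
Segments drawn: 5

Answer: 5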